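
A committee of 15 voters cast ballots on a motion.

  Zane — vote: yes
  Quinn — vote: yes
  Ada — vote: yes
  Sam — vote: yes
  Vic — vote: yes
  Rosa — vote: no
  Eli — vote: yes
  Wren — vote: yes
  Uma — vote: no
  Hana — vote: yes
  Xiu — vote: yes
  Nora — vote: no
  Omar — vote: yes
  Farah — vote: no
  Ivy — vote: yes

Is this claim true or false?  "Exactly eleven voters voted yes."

Truth condition: |A ∩ B| = 11.
|A| = 15, |A ∩ B| = 11, |A ∖ B| = 4.
|A ∩ B| = 11, so the statement is true.

True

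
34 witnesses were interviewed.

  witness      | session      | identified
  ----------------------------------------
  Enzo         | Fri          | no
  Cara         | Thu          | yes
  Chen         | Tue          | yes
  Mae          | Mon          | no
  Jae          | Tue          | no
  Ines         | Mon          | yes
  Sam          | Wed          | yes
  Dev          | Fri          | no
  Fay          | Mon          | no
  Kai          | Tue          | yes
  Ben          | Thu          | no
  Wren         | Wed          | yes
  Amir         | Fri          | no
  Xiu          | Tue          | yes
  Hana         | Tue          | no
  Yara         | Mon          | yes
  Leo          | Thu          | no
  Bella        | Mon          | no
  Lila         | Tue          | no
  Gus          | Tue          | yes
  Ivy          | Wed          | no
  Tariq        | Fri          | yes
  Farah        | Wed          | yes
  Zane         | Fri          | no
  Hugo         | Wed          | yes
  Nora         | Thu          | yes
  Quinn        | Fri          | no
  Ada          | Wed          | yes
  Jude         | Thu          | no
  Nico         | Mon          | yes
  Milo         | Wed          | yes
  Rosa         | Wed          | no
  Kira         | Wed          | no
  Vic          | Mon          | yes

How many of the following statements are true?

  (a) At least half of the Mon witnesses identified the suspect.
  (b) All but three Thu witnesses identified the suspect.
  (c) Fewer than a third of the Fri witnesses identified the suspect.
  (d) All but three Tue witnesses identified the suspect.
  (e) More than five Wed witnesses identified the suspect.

(a) Mon: |A| = 7, |A ∩ B| = 4; needs |A ∩ B| ≥ |A ∖ B| — true.
(b) Thu: |A| = 5, |A ∩ B| = 2; needs |A ∖ B| = 3 — true.
(c) Fri: |A| = 6, |A ∩ B| = 1; needs |A ∩ B| / |A| < 1/3 — true.
(d) Tue: |A| = 7, |A ∩ B| = 4; needs |A ∖ B| = 3 — true.
(e) Wed: |A| = 9, |A ∩ B| = 6; needs |A ∩ B| > 5 — true.

5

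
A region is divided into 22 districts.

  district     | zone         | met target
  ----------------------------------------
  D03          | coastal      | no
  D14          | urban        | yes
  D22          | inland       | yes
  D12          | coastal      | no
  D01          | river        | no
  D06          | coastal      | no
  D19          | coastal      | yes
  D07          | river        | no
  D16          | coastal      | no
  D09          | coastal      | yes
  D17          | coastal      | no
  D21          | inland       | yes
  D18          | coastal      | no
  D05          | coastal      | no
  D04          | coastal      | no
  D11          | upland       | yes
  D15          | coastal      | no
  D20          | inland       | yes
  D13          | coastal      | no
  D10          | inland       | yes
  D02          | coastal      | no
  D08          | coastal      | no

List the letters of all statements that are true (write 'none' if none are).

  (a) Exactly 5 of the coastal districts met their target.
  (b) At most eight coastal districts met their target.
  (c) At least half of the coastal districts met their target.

(b)

|A| = 14, |A ∩ B| = 2, |A ∖ B| = 12.
(a) |A ∩ B| = 5: fails.
(b) |A ∩ B| ≤ 8: holds.
(c) |A ∩ B| ≥ |A ∖ B|: fails.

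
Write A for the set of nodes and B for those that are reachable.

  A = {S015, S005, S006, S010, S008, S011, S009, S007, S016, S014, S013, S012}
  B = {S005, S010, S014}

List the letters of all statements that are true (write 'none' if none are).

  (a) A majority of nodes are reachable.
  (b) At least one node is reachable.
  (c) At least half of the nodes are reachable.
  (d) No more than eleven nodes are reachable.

(b), (d)

|A| = 12, |A ∩ B| = 3, |A ∖ B| = 9.
(a) |A ∩ B| > |A ∖ B|: fails.
(b) A ∩ B ≠ ∅ (|A ∩ B| ≥ 1): holds.
(c) |A ∩ B| ≥ |A ∖ B|: fails.
(d) |A ∩ B| ≤ 11: holds.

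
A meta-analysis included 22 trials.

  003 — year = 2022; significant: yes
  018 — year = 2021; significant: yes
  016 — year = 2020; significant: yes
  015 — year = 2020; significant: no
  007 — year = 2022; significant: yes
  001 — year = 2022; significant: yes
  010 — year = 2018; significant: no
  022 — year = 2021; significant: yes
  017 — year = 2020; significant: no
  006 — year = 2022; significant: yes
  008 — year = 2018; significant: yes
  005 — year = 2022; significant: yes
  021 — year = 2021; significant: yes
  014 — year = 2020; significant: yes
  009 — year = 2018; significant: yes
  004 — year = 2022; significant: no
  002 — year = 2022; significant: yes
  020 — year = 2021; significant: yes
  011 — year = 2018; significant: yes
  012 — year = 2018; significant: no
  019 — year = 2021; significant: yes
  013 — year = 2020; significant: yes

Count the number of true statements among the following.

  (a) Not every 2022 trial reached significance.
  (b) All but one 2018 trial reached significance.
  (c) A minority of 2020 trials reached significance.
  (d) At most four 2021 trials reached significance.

(a) 2022: |A| = 7, |A ∩ B| = 6; needs A ⊄ B (|A ∖ B| ≥ 1) — true.
(b) 2018: |A| = 5, |A ∩ B| = 3; needs |A ∖ B| = 1 — false.
(c) 2020: |A| = 5, |A ∩ B| = 3; needs |A ∩ B| < |A ∖ B| — false.
(d) 2021: |A| = 5, |A ∩ B| = 5; needs |A ∩ B| ≤ 4 — false.

1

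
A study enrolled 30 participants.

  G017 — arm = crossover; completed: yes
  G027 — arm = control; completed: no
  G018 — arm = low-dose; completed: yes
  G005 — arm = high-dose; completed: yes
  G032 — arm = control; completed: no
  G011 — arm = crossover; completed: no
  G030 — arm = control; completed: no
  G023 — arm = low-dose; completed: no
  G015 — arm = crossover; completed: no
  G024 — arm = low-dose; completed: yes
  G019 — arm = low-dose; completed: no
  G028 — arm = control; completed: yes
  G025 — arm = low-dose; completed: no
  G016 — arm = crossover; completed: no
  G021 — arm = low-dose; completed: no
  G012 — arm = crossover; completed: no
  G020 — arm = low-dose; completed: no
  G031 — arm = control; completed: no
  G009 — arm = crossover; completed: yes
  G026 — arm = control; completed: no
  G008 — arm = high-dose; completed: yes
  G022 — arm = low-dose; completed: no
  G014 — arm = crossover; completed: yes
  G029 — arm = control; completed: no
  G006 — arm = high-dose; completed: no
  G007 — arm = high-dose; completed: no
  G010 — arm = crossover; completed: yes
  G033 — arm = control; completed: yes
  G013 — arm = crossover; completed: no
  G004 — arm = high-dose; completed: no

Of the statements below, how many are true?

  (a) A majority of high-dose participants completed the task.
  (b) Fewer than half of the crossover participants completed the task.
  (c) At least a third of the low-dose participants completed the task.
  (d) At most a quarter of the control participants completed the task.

2

(a) high-dose: |A| = 5, |A ∩ B| = 2; needs |A ∩ B| > |A ∖ B| — false.
(b) crossover: |A| = 9, |A ∩ B| = 4; needs |A ∩ B| < |A ∖ B| — true.
(c) low-dose: |A| = 8, |A ∩ B| = 2; needs |A ∩ B| / |A| ≥ 1/3 — false.
(d) control: |A| = 8, |A ∩ B| = 2; needs |A ∩ B| / |A| ≤ 1/4 — true.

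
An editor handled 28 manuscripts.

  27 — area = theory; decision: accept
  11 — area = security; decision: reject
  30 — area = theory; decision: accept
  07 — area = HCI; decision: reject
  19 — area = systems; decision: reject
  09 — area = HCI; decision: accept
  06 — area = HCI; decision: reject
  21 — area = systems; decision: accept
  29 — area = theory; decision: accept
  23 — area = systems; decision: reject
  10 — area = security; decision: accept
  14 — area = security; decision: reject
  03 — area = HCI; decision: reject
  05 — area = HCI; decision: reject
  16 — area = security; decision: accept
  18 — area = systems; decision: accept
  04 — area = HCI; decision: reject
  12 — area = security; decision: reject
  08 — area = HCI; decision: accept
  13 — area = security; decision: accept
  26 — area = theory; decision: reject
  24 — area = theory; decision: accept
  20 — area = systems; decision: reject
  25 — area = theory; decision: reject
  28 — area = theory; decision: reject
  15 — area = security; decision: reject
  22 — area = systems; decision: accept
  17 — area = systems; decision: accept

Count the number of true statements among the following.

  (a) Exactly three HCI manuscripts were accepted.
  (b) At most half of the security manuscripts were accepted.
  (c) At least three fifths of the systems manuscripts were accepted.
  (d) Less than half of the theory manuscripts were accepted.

(a) HCI: |A| = 7, |A ∩ B| = 2; needs |A ∩ B| = 3 — false.
(b) security: |A| = 7, |A ∩ B| = 3; needs |A ∩ B| ≤ |A ∖ B| — true.
(c) systems: |A| = 7, |A ∩ B| = 4; needs |A ∩ B| / |A| ≥ 3/5 — false.
(d) theory: |A| = 7, |A ∩ B| = 4; needs |A ∩ B| < |A ∖ B| — false.

1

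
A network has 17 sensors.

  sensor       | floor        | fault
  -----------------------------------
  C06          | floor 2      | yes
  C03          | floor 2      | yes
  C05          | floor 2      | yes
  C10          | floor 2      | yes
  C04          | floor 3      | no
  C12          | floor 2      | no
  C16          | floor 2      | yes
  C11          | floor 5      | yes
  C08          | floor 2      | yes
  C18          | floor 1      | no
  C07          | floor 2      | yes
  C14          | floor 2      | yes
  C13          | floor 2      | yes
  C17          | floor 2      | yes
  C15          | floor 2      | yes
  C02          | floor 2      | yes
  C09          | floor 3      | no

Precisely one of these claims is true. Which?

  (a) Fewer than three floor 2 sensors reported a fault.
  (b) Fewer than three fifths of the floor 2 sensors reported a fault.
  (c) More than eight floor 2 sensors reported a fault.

|A| = 13, |A ∩ B| = 12, |A ∖ B| = 1.
(a) requires |A ∩ B| < 3: false.
(b) requires |A ∩ B| / |A| < 3/5: false.
(c) requires |A ∩ B| > 8: true.

(c)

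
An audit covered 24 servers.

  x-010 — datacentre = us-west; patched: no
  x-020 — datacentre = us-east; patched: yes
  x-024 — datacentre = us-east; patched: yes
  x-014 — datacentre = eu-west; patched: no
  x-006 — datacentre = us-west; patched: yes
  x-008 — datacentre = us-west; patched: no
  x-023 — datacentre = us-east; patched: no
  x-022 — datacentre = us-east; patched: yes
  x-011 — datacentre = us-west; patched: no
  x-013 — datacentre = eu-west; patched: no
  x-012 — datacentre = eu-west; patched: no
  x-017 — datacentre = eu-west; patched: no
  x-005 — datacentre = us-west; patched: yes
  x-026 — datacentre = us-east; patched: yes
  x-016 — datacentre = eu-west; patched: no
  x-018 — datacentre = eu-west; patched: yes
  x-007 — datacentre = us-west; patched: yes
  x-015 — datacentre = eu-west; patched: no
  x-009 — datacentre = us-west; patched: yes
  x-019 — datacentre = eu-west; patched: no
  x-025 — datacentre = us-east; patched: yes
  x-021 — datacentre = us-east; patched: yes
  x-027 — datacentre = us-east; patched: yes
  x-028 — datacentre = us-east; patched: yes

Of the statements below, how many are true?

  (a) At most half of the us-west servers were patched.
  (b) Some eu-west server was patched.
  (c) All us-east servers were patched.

(a) us-west: |A| = 7, |A ∩ B| = 4; needs |A ∩ B| ≤ |A ∖ B| — false.
(b) eu-west: |A| = 8, |A ∩ B| = 1; needs A ∩ B ≠ ∅ (|A ∩ B| ≥ 1) — true.
(c) us-east: |A| = 9, |A ∩ B| = 8; needs A ⊆ B, i.e. every element of A is in B (|A ∖ B| = 0) — false.

1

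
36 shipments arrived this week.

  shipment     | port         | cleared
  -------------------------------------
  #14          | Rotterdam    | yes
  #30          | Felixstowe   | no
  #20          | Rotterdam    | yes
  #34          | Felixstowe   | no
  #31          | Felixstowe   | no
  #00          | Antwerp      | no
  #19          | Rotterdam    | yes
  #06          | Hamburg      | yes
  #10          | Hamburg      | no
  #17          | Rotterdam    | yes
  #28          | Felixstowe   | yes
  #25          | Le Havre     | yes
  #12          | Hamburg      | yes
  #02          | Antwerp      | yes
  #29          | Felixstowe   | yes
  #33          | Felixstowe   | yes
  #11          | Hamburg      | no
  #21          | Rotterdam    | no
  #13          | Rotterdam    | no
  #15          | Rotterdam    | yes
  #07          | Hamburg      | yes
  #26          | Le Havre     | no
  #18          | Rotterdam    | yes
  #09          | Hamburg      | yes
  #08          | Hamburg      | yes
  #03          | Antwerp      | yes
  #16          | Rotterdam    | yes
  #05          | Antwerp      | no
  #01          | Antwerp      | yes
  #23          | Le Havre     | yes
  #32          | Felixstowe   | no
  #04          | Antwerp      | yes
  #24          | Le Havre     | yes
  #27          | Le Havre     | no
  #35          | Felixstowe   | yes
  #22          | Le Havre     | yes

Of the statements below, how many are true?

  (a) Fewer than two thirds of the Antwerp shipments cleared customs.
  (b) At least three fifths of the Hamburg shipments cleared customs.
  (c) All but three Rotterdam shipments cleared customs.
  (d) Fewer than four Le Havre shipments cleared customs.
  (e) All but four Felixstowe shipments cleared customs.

(a) Antwerp: |A| = 6, |A ∩ B| = 4; needs |A ∩ B| / |A| < 2/3 — false.
(b) Hamburg: |A| = 7, |A ∩ B| = 5; needs |A ∩ B| / |A| ≥ 3/5 — true.
(c) Rotterdam: |A| = 9, |A ∩ B| = 7; needs |A ∖ B| = 3 — false.
(d) Le Havre: |A| = 6, |A ∩ B| = 4; needs |A ∩ B| < 4 — false.
(e) Felixstowe: |A| = 8, |A ∩ B| = 4; needs |A ∖ B| = 4 — true.

2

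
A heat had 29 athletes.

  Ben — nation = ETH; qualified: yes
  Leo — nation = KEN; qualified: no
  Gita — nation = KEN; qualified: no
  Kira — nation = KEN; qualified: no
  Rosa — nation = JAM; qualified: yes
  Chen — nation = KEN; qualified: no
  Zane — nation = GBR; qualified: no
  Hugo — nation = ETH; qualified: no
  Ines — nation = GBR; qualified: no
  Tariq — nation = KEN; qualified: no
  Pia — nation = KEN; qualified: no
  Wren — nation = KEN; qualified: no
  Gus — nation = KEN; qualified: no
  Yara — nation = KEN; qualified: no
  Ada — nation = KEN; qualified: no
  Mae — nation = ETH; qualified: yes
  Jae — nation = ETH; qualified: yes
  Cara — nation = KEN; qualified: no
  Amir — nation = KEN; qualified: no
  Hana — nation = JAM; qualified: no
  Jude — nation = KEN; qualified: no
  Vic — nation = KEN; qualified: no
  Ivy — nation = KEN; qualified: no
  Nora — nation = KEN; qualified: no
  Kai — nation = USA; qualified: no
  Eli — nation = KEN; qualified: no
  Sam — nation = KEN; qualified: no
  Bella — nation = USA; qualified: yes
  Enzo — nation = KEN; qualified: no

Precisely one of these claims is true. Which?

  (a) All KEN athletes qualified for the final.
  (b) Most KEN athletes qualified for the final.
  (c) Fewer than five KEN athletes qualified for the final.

(c)

|A| = 19, |A ∩ B| = 0, |A ∖ B| = 19.
(a) requires A ⊆ B, i.e. every element of A is in B (|A ∖ B| = 0): false.
(b) requires |A ∩ B| > |A ∖ B|: false.
(c) requires |A ∩ B| < 5: true.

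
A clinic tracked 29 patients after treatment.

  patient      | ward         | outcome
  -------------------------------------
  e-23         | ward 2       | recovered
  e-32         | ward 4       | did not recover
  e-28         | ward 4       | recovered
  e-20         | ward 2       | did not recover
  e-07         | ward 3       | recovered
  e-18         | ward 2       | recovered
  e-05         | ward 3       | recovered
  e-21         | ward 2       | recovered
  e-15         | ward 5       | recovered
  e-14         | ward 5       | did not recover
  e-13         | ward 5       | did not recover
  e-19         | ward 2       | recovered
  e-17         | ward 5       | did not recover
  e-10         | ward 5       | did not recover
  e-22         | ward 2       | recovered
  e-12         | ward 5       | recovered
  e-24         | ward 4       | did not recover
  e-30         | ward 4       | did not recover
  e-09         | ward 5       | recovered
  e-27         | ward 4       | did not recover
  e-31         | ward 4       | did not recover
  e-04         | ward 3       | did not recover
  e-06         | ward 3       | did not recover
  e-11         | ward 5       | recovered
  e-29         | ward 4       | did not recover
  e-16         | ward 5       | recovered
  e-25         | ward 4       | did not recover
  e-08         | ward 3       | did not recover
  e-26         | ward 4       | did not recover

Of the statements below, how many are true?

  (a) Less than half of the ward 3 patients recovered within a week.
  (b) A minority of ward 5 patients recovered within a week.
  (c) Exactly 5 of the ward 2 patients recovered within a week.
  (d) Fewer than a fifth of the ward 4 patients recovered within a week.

3

(a) ward 3: |A| = 5, |A ∩ B| = 2; needs |A ∩ B| < |A ∖ B| — true.
(b) ward 5: |A| = 9, |A ∩ B| = 5; needs |A ∩ B| < |A ∖ B| — false.
(c) ward 2: |A| = 6, |A ∩ B| = 5; needs |A ∩ B| = 5 — true.
(d) ward 4: |A| = 9, |A ∩ B| = 1; needs |A ∩ B| / |A| < 1/5 — true.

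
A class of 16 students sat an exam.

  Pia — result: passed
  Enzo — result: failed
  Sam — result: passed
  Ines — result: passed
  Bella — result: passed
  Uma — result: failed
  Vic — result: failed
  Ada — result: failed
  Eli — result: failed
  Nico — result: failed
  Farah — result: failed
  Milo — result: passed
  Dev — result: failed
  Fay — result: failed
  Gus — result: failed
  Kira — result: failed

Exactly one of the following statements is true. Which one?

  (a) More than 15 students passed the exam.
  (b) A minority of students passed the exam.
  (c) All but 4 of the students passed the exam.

|A| = 16, |A ∩ B| = 5, |A ∖ B| = 11.
(a) requires |A ∩ B| > 15: false.
(b) requires |A ∩ B| < |A ∖ B|: true.
(c) requires |A ∖ B| = 4: false.

(b)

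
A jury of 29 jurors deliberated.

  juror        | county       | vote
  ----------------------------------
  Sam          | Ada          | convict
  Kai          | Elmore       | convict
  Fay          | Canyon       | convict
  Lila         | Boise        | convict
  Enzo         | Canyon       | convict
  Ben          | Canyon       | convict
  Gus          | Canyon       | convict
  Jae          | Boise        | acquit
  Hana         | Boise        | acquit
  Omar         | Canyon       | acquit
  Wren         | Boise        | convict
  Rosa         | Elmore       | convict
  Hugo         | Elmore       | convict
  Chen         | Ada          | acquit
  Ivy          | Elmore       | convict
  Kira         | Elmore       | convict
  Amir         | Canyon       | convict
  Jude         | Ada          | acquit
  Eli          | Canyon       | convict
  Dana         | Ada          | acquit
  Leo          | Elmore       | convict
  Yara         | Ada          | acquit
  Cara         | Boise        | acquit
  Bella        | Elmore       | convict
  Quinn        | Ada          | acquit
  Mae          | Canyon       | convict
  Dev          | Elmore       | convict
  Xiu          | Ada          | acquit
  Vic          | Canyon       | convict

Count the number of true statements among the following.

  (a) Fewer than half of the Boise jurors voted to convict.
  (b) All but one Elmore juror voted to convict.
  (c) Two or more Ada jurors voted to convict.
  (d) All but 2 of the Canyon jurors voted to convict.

(a) Boise: |A| = 5, |A ∩ B| = 2; needs |A ∩ B| < |A ∖ B| — true.
(b) Elmore: |A| = 8, |A ∩ B| = 8; needs |A ∖ B| = 1 — false.
(c) Ada: |A| = 7, |A ∩ B| = 1; needs |A ∩ B| ≥ 2 — false.
(d) Canyon: |A| = 9, |A ∩ B| = 8; needs |A ∖ B| = 2 — false.

1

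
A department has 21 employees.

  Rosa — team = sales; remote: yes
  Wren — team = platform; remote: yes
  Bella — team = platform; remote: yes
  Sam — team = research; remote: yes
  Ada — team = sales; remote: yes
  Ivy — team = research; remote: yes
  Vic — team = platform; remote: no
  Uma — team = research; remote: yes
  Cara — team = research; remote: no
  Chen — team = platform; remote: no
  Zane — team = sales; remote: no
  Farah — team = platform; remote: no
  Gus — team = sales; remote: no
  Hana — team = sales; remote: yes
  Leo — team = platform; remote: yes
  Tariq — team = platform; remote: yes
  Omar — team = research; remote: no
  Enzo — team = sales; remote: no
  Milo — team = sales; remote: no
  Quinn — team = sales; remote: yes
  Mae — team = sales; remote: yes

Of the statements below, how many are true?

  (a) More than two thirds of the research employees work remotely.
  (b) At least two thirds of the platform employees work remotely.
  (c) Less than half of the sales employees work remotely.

(a) research: |A| = 5, |A ∩ B| = 3; needs |A ∩ B| / |A| > 2/3 — false.
(b) platform: |A| = 7, |A ∩ B| = 4; needs |A ∩ B| / |A| ≥ 2/3 — false.
(c) sales: |A| = 9, |A ∩ B| = 5; needs |A ∩ B| < |A ∖ B| — false.

0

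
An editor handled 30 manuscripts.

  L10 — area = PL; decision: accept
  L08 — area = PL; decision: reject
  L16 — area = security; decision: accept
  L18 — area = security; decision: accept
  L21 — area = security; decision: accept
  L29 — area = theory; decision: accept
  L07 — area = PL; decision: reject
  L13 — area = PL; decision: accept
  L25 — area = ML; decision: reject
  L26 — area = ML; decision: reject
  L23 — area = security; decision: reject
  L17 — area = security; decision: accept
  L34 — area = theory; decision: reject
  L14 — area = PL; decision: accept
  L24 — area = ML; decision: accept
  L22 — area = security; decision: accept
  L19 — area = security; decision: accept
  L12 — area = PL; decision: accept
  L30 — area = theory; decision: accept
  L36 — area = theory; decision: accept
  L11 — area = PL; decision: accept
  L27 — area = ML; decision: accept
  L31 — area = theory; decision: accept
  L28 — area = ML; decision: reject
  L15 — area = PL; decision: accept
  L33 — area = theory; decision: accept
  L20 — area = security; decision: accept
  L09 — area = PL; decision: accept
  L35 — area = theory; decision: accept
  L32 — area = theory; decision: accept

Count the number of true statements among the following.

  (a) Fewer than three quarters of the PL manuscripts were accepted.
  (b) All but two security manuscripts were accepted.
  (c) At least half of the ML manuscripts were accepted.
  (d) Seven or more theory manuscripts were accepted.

(a) PL: |A| = 9, |A ∩ B| = 7; needs |A ∩ B| / |A| < 3/4 — false.
(b) security: |A| = 8, |A ∩ B| = 7; needs |A ∖ B| = 2 — false.
(c) ML: |A| = 5, |A ∩ B| = 2; needs |A ∩ B| ≥ |A ∖ B| — false.
(d) theory: |A| = 8, |A ∩ B| = 7; needs |A ∩ B| ≥ 7 — true.

1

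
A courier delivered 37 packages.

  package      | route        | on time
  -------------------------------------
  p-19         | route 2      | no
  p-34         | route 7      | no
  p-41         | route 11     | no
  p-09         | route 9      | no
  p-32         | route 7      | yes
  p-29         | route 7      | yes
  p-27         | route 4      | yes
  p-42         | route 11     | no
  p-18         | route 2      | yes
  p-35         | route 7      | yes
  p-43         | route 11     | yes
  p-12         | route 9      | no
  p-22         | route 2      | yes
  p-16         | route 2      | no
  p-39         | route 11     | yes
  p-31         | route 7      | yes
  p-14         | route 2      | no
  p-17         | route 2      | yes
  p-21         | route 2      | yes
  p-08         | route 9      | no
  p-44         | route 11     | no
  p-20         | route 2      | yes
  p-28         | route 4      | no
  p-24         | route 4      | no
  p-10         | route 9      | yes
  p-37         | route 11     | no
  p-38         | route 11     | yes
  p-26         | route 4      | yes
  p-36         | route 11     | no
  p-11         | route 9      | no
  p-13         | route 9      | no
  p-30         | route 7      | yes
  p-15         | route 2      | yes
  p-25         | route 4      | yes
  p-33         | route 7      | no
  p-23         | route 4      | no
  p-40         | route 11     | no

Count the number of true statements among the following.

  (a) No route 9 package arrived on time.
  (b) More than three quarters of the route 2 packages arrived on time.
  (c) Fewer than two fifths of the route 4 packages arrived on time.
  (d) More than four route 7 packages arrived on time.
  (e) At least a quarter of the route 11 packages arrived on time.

2

(a) route 9: |A| = 6, |A ∩ B| = 1; needs A ∩ B = ∅ (|A ∩ B| = 0) — false.
(b) route 2: |A| = 9, |A ∩ B| = 6; needs |A ∩ B| / |A| > 3/4 — false.
(c) route 4: |A| = 6, |A ∩ B| = 3; needs |A ∩ B| / |A| < 2/5 — false.
(d) route 7: |A| = 7, |A ∩ B| = 5; needs |A ∩ B| > 4 — true.
(e) route 11: |A| = 9, |A ∩ B| = 3; needs |A ∩ B| / |A| ≥ 1/4 — true.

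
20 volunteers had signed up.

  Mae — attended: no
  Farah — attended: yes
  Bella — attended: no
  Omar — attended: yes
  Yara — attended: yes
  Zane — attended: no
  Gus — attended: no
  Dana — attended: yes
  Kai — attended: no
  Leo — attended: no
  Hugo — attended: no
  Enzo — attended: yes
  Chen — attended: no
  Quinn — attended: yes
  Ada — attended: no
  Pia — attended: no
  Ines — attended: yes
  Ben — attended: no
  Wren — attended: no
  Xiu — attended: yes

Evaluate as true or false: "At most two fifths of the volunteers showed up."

The determiner here denotes the relation: |A ∩ B| / |A| ≤ 2/5.
|A| = 20, |A ∩ B| = 8, |A ∖ B| = 12.
|A ∩ B|/|A| = 8/20, so the statement is true.

True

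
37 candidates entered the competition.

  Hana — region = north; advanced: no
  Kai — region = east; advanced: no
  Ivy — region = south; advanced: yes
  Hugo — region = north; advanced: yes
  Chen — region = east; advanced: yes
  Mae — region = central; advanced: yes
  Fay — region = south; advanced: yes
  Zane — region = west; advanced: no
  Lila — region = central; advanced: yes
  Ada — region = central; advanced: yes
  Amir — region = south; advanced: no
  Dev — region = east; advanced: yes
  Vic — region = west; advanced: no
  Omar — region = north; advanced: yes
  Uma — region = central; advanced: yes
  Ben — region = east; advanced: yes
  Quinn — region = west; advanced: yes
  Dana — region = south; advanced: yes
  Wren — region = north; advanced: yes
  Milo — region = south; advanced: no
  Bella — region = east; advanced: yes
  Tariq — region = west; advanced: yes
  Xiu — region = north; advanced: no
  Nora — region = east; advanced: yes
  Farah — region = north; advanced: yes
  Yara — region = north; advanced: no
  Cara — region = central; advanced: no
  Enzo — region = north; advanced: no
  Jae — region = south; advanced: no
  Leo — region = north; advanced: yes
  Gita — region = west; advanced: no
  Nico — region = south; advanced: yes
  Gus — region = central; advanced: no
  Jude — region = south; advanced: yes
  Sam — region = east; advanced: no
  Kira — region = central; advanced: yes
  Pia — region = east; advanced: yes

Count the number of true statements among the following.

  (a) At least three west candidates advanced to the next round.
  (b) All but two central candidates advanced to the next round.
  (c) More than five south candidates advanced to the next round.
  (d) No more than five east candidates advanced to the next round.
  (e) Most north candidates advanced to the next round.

(a) west: |A| = 5, |A ∩ B| = 2; needs |A ∩ B| ≥ 3 — false.
(b) central: |A| = 7, |A ∩ B| = 5; needs |A ∖ B| = 2 — true.
(c) south: |A| = 8, |A ∩ B| = 5; needs |A ∩ B| > 5 — false.
(d) east: |A| = 8, |A ∩ B| = 6; needs |A ∩ B| ≤ 5 — false.
(e) north: |A| = 9, |A ∩ B| = 5; needs |A ∩ B| > |A ∖ B| — true.

2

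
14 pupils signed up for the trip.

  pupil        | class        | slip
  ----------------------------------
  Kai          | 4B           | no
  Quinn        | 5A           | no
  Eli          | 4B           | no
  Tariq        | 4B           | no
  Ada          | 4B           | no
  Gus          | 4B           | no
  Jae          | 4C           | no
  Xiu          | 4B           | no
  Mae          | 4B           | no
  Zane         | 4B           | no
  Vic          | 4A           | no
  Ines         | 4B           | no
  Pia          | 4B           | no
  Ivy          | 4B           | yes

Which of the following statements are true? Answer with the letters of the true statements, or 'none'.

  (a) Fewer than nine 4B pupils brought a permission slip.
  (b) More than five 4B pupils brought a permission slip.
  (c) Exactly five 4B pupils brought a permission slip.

(a)

|A| = 11, |A ∩ B| = 1, |A ∖ B| = 10.
(a) |A ∩ B| < 9: holds.
(b) |A ∩ B| > 5: fails.
(c) |A ∩ B| = 5: fails.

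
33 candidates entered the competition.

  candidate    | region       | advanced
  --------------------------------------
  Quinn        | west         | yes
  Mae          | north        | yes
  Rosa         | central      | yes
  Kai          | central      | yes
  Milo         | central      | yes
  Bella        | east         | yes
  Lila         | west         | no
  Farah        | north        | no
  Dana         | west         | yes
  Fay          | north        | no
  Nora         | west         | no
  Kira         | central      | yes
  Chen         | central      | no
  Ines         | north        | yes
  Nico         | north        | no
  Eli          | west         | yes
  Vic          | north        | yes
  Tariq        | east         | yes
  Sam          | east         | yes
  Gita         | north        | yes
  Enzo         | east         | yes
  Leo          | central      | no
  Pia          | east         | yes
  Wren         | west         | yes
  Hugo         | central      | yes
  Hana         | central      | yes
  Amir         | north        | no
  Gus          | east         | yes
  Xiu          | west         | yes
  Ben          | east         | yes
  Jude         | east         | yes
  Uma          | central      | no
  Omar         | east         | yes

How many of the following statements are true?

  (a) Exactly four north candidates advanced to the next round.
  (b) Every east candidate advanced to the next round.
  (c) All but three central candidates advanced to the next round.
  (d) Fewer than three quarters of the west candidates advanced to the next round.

(a) north: |A| = 8, |A ∩ B| = 4; needs |A ∩ B| = 4 — true.
(b) east: |A| = 9, |A ∩ B| = 9; needs A ⊆ B, i.e. every element of A is in B (|A ∖ B| = 0) — true.
(c) central: |A| = 9, |A ∩ B| = 6; needs |A ∖ B| = 3 — true.
(d) west: |A| = 7, |A ∩ B| = 5; needs |A ∩ B| / |A| < 3/4 — true.

4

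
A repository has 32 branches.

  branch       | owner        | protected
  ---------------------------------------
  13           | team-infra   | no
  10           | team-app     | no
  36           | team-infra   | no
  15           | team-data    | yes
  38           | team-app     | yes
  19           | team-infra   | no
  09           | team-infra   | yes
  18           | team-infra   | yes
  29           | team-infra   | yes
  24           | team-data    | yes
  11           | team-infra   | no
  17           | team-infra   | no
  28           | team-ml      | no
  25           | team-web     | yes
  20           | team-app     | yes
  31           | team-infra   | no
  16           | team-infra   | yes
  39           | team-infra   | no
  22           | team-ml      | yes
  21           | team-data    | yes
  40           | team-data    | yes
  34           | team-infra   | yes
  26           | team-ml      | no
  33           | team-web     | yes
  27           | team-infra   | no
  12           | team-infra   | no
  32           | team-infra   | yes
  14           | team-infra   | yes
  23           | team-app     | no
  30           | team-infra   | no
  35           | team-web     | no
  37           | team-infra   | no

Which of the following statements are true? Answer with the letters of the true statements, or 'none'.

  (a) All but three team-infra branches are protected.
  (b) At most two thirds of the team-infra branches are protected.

|A| = 18, |A ∩ B| = 7, |A ∖ B| = 11.
(a) |A ∖ B| = 3: fails.
(b) |A ∩ B| / |A| ≤ 2/3: holds.

(b)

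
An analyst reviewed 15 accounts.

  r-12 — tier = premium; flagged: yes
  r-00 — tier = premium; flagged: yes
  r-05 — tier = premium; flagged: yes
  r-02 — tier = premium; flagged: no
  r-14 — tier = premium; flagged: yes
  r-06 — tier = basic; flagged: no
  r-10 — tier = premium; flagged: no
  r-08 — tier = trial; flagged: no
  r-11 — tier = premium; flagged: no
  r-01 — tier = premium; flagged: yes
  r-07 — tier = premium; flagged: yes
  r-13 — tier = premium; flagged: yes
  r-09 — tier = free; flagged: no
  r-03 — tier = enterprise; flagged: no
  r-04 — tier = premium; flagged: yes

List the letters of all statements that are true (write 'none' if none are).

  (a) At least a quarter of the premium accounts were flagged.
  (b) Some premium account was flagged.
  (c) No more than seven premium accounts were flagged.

|A| = 11, |A ∩ B| = 8, |A ∖ B| = 3.
(a) |A ∩ B| / |A| ≥ 1/4: holds.
(b) A ∩ B ≠ ∅ (|A ∩ B| ≥ 1): holds.
(c) |A ∩ B| ≤ 7: fails.

(a), (b)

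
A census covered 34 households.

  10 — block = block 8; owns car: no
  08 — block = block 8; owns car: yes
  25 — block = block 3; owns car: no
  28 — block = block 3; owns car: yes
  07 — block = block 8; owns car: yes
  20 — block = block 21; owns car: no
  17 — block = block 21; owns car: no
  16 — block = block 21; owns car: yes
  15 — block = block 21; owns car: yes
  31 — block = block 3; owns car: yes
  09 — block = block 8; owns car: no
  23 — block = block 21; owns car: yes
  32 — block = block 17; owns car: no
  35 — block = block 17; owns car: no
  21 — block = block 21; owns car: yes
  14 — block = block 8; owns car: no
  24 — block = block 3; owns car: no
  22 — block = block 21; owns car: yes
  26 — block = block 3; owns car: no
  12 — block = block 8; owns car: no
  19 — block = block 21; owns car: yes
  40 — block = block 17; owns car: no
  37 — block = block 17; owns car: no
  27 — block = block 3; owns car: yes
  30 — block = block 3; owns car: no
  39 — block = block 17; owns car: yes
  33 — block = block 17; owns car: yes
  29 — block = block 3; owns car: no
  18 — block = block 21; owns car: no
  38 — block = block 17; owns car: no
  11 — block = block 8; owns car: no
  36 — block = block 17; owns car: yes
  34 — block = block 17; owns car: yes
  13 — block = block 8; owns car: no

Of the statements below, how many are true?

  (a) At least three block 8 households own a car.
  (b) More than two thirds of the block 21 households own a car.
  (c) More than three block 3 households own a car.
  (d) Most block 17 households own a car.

(a) block 8: |A| = 8, |A ∩ B| = 2; needs |A ∩ B| ≥ 3 — false.
(b) block 21: |A| = 9, |A ∩ B| = 6; needs |A ∩ B| / |A| > 2/3 — false.
(c) block 3: |A| = 8, |A ∩ B| = 3; needs |A ∩ B| > 3 — false.
(d) block 17: |A| = 9, |A ∩ B| = 4; needs |A ∩ B| > |A ∖ B| — false.

0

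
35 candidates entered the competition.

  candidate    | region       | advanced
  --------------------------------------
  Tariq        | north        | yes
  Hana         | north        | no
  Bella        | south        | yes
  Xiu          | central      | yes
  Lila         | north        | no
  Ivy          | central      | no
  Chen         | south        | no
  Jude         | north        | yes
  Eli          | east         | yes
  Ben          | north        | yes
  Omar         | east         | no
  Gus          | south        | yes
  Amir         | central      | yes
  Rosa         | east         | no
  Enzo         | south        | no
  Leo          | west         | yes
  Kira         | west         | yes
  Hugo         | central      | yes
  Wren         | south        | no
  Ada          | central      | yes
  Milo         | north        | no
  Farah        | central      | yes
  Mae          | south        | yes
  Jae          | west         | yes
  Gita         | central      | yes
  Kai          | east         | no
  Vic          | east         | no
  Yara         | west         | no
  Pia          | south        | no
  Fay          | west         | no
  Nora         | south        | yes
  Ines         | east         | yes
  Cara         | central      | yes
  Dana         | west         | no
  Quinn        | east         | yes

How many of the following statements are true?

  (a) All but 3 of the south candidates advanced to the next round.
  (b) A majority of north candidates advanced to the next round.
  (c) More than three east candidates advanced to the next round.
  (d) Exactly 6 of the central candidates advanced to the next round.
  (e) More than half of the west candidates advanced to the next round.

0

(a) south: |A| = 8, |A ∩ B| = 4; needs |A ∖ B| = 3 — false.
(b) north: |A| = 6, |A ∩ B| = 3; needs |A ∩ B| > |A ∖ B| — false.
(c) east: |A| = 7, |A ∩ B| = 3; needs |A ∩ B| > 3 — false.
(d) central: |A| = 8, |A ∩ B| = 7; needs |A ∩ B| = 6 — false.
(e) west: |A| = 6, |A ∩ B| = 3; needs |A ∩ B| > |A ∖ B| — false.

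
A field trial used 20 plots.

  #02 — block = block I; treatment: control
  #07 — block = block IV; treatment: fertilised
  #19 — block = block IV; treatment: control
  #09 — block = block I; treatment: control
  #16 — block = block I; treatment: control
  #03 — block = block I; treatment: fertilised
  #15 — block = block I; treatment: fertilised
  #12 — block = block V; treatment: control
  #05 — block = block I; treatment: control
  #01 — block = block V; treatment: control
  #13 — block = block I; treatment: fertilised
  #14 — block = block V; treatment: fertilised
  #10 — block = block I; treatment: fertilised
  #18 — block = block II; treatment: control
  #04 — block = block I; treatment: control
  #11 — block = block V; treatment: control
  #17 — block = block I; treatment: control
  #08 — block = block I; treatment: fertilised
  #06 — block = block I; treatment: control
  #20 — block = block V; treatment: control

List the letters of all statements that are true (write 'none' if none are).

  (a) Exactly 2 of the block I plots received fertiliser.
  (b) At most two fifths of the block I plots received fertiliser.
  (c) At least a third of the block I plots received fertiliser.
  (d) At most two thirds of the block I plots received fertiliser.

(c), (d)

|A| = 12, |A ∩ B| = 5, |A ∖ B| = 7.
(a) |A ∩ B| = 2: fails.
(b) |A ∩ B| / |A| ≤ 2/5: fails.
(c) |A ∩ B| / |A| ≥ 1/3: holds.
(d) |A ∩ B| / |A| ≤ 2/3: holds.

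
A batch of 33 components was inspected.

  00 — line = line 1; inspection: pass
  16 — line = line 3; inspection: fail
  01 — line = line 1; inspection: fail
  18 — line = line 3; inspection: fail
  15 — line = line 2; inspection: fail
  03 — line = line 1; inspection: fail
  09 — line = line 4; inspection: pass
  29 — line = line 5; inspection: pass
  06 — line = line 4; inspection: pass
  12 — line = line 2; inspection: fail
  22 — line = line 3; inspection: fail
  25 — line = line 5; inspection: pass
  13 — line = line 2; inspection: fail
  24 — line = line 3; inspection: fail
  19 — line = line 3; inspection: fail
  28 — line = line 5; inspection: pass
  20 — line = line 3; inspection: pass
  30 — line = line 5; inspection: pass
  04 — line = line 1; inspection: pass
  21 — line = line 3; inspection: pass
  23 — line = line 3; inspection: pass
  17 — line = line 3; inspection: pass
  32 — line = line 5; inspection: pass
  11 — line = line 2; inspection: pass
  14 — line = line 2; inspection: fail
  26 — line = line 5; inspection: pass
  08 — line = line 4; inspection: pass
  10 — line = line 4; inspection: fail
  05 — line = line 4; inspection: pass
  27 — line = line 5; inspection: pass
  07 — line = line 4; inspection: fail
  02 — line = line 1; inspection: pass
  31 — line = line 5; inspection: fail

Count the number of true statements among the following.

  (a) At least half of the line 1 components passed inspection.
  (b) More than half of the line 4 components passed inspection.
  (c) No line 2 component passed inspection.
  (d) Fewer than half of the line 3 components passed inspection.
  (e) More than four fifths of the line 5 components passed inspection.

4

(a) line 1: |A| = 5, |A ∩ B| = 3; needs |A ∩ B| ≥ |A ∖ B| — true.
(b) line 4: |A| = 6, |A ∩ B| = 4; needs |A ∩ B| > |A ∖ B| — true.
(c) line 2: |A| = 5, |A ∩ B| = 1; needs A ∩ B = ∅ (|A ∩ B| = 0) — false.
(d) line 3: |A| = 9, |A ∩ B| = 4; needs |A ∩ B| < |A ∖ B| — true.
(e) line 5: |A| = 8, |A ∩ B| = 7; needs |A ∩ B| / |A| > 4/5 — true.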